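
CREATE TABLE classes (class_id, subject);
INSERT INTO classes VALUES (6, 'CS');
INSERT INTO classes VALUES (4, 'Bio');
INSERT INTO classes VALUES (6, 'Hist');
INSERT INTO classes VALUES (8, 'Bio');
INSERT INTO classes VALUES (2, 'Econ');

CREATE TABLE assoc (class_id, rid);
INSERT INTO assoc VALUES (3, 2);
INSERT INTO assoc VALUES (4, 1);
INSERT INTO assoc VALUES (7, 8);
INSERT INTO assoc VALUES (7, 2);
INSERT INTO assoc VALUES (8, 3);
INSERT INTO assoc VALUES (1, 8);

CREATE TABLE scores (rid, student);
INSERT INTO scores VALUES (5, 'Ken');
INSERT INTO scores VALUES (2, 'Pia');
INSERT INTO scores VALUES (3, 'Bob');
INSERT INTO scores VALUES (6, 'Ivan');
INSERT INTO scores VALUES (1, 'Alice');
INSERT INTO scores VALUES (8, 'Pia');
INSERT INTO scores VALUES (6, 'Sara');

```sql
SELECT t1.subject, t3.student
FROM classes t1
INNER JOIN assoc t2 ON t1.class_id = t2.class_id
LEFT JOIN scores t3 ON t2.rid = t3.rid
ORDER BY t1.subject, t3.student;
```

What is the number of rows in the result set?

2

Step 1 — t1 INNER JOIN t2 on class_id → 2 row(s).
Then LEFT JOIN `scores t3` on rid: each of those 2 rows is kept; rows whose t2.rid has no match in t3 get NULL for t3's columns.
Result: 2 row(s).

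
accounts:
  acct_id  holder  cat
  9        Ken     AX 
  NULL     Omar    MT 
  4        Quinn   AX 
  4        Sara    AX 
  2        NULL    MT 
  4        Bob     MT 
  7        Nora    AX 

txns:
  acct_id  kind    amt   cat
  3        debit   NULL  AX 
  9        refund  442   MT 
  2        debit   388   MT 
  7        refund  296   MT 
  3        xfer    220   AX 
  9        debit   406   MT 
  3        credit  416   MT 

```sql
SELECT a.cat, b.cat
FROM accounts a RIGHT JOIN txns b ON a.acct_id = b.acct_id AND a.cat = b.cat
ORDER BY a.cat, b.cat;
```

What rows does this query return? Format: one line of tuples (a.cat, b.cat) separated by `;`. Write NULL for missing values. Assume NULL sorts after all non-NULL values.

RIGHT JOIN keeps every row from `txns`; unmatched rows get NULL for `accounts`'s columns.
Matching on a.acct_id = b.acct_id AND a.cat = b.cat. A NULL in a compared column never satisfies the condition.
- acct_id=9, cat=AX: no matching b row.
- acct_id=NULL, cat=MT: no matching b row.
- acct_id=4, cat=AX: no matching b row.
- acct_id=4, cat=AX: no matching b row.
- acct_id=2, cat=MT: 1 matching b row(s), so 1 row(s) emitted.
- acct_id=4, cat=MT: no matching b row.
- acct_id=7, cat=AX: no matching b row.
- plus 6 unmatched b row(s), each kept with NULL a columns.
After projecting and ordering:
a.cat | b.cat
MT | MT
NULL | AX
NULL | AX
NULL | MT
NULL | MT
NULL | MT
NULL | MT

(MT, MT); (NULL, AX); (NULL, AX); (NULL, MT); (NULL, MT); (NULL, MT); (NULL, MT)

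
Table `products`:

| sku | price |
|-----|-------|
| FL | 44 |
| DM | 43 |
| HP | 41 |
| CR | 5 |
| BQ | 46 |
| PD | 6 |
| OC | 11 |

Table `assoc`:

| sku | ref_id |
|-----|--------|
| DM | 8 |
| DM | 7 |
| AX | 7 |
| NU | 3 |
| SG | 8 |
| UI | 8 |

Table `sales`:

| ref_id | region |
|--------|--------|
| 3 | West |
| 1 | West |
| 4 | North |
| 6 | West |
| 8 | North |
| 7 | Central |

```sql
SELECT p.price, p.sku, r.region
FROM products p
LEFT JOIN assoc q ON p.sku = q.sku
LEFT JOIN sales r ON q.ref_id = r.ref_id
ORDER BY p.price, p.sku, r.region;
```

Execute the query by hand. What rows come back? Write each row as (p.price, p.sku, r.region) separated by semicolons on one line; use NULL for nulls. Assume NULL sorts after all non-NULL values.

(5, CR, NULL); (6, PD, NULL); (11, OC, NULL); (41, HP, NULL); (43, DM, Central); (43, DM, North); (44, FL, NULL); (46, BQ, NULL)

Step 1 — p LEFT JOIN q on sku → 8 row(s).
Then LEFT JOIN `sales r` on ref_id: each of those 8 rows is kept; rows whose q.ref_id has no match in r get NULL for r's columns.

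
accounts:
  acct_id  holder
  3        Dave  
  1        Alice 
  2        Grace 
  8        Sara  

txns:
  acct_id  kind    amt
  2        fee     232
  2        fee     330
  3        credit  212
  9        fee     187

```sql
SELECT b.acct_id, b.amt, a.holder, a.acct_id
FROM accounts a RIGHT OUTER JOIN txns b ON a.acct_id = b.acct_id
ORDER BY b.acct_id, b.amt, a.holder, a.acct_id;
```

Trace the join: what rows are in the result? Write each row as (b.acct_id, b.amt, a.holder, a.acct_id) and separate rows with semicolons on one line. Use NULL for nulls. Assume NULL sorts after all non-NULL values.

(2, 232, Grace, 2); (2, 330, Grace, 2); (3, 212, Dave, 3); (9, 187, NULL, NULL)

RIGHT JOIN keeps every row from `txns`; unmatched rows get NULL for `accounts`'s columns.
Matching on a.acct_id = b.acct_id.
- a (acct_id=3) pairs with 1 row(s) of b.
- a (acct_id=1) has no partner in b.
- a (acct_id=2) pairs with 2 row(s) of b.
- a (acct_id=8) has no partner in b.
- 1 b row(s) had no a match → kept, a columns NULL.
After projecting and ordering:
b.acct_id | b.amt | a.holder | a.acct_id
2 | 232 | Grace | 2
2 | 330 | Grace | 2
3 | 212 | Dave | 3
9 | 187 | NULL | NULL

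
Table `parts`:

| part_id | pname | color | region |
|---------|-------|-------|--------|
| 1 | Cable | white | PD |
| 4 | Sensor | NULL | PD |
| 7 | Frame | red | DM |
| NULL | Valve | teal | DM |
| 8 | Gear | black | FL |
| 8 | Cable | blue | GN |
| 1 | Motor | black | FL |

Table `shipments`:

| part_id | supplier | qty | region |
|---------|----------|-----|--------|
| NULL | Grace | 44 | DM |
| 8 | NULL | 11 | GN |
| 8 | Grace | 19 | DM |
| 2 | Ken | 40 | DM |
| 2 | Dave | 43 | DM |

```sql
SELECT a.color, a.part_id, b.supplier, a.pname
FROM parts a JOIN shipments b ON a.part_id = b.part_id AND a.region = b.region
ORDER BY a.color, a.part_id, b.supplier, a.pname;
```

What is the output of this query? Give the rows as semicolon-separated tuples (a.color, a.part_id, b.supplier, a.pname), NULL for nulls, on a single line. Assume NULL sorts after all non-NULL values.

INNER JOIN keeps only pairs where the ON condition holds.
Matching on a.part_id = b.part_id AND a.region = b.region. A NULL in a compared column never satisfies the condition.
Matched pairs: 1.

(blue, 8, NULL, Cable)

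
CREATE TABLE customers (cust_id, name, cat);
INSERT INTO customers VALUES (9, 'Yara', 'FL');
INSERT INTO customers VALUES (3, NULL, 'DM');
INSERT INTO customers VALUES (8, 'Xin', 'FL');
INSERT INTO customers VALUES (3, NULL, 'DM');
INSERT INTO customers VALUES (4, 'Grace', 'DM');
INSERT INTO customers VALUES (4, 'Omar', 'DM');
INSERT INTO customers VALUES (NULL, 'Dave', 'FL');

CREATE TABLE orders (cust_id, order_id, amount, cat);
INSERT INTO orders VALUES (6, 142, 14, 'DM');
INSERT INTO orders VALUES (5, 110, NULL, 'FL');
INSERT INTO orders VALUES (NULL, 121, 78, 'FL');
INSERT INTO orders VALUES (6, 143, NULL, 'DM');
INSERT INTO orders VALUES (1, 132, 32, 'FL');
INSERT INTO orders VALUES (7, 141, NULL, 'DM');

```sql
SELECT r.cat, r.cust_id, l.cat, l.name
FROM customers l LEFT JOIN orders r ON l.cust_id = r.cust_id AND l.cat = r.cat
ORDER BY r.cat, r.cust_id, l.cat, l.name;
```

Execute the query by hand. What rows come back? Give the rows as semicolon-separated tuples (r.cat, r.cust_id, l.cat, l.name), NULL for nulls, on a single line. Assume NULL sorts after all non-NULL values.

(NULL, NULL, DM, Grace); (NULL, NULL, DM, Omar); (NULL, NULL, DM, NULL); (NULL, NULL, DM, NULL); (NULL, NULL, FL, Dave); (NULL, NULL, FL, Xin); (NULL, NULL, FL, Yara)

LEFT JOIN keeps every row from `customers`; unmatched rows get NULL for `orders`'s columns.
Matching on l.cust_id = r.cust_id AND l.cat = r.cat. A NULL in a compared column never satisfies the condition.
- l row (cust_id=9, cat=FL): no match → kept, r columns NULL.
- l row (cust_id=3, cat=DM): no match → kept, r columns NULL.
- l row (cust_id=8, cat=FL): no match → kept, r columns NULL.
- l row (cust_id=3, cat=DM): no match → kept, r columns NULL.
- l row (cust_id=4, cat=DM): no match → kept, r columns NULL.
- l row (cust_id=4, cat=DM): no match → kept, r columns NULL.
- l row (cust_id=NULL, cat=FL): no match → kept, r columns NULL.
After projecting and ordering:
r.cat | r.cust_id | l.cat | l.name
NULL | NULL | DM | Grace
NULL | NULL | DM | Omar
NULL | NULL | DM | NULL
NULL | NULL | DM | NULL
NULL | NULL | FL | Dave
NULL | NULL | FL | Xin
NULL | NULL | FL | Yara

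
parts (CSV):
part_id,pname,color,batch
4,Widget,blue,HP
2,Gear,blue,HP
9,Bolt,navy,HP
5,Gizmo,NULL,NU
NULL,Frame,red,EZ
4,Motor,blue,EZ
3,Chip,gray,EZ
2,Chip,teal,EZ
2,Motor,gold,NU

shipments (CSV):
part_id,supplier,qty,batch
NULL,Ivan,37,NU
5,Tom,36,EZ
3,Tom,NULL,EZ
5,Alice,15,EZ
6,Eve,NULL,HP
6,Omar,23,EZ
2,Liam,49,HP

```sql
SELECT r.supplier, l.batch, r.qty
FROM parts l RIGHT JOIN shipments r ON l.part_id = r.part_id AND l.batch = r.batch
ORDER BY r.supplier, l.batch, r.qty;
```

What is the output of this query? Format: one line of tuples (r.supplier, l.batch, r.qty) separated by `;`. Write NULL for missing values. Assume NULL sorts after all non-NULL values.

RIGHT JOIN keeps every row from `shipments`; unmatched rows get NULL for `parts`'s columns.
Matching on l.part_id = r.part_id AND l.batch = r.batch. A NULL in a compared column never satisfies the condition.
Matched pairs: 2; unmatched r rows kept: 5.

(Alice, NULL, 15); (Eve, NULL, NULL); (Ivan, NULL, 37); (Liam, HP, 49); (Omar, NULL, 23); (Tom, EZ, NULL); (Tom, NULL, 36)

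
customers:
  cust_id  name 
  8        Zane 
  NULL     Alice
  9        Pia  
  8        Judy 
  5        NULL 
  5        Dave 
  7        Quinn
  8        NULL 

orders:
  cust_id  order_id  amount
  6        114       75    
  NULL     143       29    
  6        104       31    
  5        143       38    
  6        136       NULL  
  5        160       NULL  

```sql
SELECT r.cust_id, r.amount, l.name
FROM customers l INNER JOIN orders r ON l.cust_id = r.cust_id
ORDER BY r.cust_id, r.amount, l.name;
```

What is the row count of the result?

INNER JOIN keeps only pairs where the ON condition holds.
Matching on l.cust_id = r.cust_id. A NULL in a compared column never satisfies the condition.
- l (cust_id=8) has no partner → excluded.
- l (cust_id=NULL) has no partner → excluded.
- l (cust_id=9) has no partner → excluded.
- l (cust_id=8) has no partner → excluded.
- l (cust_id=5) pairs with 2 row(s) of r.
- l (cust_id=5) pairs with 2 row(s) of r.
- l (cust_id=7) has no partner → excluded.
- l (cust_id=8) has no partner → excluded.
Total: 4 rows.

4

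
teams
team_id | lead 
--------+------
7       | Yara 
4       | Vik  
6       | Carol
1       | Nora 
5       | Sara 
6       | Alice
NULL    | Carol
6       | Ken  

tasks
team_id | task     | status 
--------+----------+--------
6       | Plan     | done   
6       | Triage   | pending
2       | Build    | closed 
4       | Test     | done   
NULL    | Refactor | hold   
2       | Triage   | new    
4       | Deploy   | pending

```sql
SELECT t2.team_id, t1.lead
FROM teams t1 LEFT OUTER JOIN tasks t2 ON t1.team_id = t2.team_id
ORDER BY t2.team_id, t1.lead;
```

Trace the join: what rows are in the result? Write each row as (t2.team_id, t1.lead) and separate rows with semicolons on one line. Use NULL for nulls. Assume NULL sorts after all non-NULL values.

(4, Vik); (4, Vik); (6, Alice); (6, Alice); (6, Carol); (6, Carol); (6, Ken); (6, Ken); (NULL, Carol); (NULL, Nora); (NULL, Sara); (NULL, Yara)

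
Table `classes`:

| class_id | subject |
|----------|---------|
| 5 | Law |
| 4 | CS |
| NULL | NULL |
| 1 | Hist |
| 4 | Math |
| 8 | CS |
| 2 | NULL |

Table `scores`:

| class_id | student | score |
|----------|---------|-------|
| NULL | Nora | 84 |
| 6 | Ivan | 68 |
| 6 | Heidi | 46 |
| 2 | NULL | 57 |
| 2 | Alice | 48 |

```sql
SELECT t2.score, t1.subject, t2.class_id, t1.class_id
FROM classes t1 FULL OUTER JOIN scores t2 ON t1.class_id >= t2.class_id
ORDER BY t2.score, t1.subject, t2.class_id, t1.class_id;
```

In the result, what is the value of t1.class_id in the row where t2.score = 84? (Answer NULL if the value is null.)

FULL OUTER JOIN keeps every row from both sides; unmatched rows get NULL for the other side's columns.
Matching on t1.class_id >= t2.class_id. A NULL in a compared column never satisfies the condition.
- class_id=5: 2 matching t2 row(s), so 2 row(s) emitted.
- class_id=4: 2 matching t2 row(s), so 2 row(s) emitted.
- class_id=NULL: no t2 row matches, row kept with t2 columns NULL.
- class_id=1: no t2 row matches, row kept with t2 columns NULL.
- class_id=4: 2 matching t2 row(s), so 2 row(s) emitted.
- class_id=8: 4 matching t2 row(s), so 4 row(s) emitted.
- class_id=2: 2 matching t2 row(s), so 2 row(s) emitted.
- plus 1 unmatched t2 row(s), each kept with NULL t1 columns.

NULL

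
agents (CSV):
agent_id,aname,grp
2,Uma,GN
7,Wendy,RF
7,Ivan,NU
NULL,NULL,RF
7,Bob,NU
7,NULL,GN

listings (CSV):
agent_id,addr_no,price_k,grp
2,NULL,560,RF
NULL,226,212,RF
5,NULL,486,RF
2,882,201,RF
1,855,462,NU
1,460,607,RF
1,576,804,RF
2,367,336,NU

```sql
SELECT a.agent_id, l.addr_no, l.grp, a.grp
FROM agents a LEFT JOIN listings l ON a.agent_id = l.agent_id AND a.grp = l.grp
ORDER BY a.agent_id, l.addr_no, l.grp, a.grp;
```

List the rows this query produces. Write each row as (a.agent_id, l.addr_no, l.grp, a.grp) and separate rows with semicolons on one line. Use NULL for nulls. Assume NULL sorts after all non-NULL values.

(2, NULL, NULL, GN); (7, NULL, NULL, GN); (7, NULL, NULL, NU); (7, NULL, NULL, NU); (7, NULL, NULL, RF); (NULL, NULL, NULL, RF)

LEFT JOIN keeps every row from `agents`; unmatched rows get NULL for `listings`'s columns.
Matching on a.agent_id = l.agent_id AND a.grp = l.grp. A NULL in a compared column never satisfies the condition.
- a (agent_id=2, grp=GN) has no partner → padded with NULL.
- a (agent_id=7, grp=RF) has no partner → padded with NULL.
- a (agent_id=7, grp=NU) has no partner → padded with NULL.
- a (agent_id=NULL, grp=RF) has no partner → padded with NULL.
- a (agent_id=7, grp=NU) has no partner → padded with NULL.
- a (agent_id=7, grp=GN) has no partner → padded with NULL.
After projecting and ordering:
a.agent_id | l.addr_no | l.grp | a.grp
2 | NULL | NULL | GN
7 | NULL | NULL | GN
7 | NULL | NULL | NU
7 | NULL | NULL | NU
7 | NULL | NULL | RF
NULL | NULL | NULL | RF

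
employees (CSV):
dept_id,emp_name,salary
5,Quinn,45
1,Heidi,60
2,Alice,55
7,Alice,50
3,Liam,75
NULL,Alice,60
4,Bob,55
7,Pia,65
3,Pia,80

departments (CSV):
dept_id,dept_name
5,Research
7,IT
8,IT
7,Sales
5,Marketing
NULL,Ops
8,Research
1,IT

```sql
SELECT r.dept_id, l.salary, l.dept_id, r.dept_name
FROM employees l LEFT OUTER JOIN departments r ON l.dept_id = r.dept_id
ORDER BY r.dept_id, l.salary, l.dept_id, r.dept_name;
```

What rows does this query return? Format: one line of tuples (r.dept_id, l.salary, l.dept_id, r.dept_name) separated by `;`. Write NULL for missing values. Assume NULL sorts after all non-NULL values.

(1, 60, 1, IT); (5, 45, 5, Marketing); (5, 45, 5, Research); (7, 50, 7, IT); (7, 50, 7, Sales); (7, 65, 7, IT); (7, 65, 7, Sales); (NULL, 55, 2, NULL); (NULL, 55, 4, NULL); (NULL, 60, NULL, NULL); (NULL, 75, 3, NULL); (NULL, 80, 3, NULL)

LEFT JOIN keeps every row from `employees`; unmatched rows get NULL for `departments`'s columns.
Matching on l.dept_id = r.dept_id. A NULL in a compared column never satisfies the condition.
- l row (dept_id=5): matches 2 r row(s) → 2 output row(s).
- l row (dept_id=1): matches 1 r row(s) → 1 output row(s).
- l row (dept_id=2): no match → kept, r columns NULL.
- l row (dept_id=7): matches 2 r row(s) → 2 output row(s).
- l row (dept_id=3): no match → kept, r columns NULL.
- l row (dept_id=NULL): no match → kept, r columns NULL.
- l row (dept_id=4): no match → kept, r columns NULL.
- l row (dept_id=7): matches 2 r row(s) → 2 output row(s).
- l row (dept_id=3): no match → kept, r columns NULL.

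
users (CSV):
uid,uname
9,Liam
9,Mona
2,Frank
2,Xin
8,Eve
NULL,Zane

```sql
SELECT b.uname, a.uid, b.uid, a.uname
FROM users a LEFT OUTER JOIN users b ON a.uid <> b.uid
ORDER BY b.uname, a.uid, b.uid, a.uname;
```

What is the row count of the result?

17

LEFT JOIN keeps every row from `users a`; unmatched rows get NULL for `users b`'s columns.
Matching on a.uid <> b.uid. A NULL in a compared column never satisfies the condition.
Matched pairs: 16; unmatched a rows kept: 1.
Total: 16 matched + 1 padded = 17 rows.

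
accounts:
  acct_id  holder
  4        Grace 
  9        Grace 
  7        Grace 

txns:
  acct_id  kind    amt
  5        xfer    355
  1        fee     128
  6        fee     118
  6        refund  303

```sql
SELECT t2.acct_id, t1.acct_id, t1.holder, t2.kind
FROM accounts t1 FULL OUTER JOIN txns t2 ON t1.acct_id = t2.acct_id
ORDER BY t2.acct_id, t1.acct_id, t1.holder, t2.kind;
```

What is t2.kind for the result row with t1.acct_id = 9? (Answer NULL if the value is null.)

NULL

FULL OUTER JOIN keeps every row from both sides; unmatched rows get NULL for the other side's columns.
Matching on t1.acct_id = t2.acct_id.
Matched pairs: 0; unmatched t1 rows kept: 3; unmatched t2 rows kept: 4.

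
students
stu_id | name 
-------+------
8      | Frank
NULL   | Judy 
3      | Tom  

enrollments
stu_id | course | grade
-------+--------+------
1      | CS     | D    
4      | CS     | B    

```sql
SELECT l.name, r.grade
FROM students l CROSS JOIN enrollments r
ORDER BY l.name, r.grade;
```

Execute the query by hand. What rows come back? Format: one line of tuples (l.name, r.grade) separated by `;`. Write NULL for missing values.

CROSS JOIN pairs every row of `students` with every row of `enrollments`: 3 × 2 = 6 rows.
After projecting and ordering:
l.name | r.grade
Frank | B
Frank | D
Judy | B
Judy | D
Tom | B
Tom | D

(Frank, B); (Frank, D); (Judy, B); (Judy, D); (Tom, B); (Tom, D)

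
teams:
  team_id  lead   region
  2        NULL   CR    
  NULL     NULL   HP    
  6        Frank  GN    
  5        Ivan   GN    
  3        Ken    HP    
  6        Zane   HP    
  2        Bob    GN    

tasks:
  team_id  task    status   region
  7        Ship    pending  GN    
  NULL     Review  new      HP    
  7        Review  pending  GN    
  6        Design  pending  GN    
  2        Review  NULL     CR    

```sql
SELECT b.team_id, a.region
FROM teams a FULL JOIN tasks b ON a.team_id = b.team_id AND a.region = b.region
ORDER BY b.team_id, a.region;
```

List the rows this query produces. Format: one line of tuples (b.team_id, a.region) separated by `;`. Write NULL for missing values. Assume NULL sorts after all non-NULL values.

(2, CR); (6, GN); (7, NULL); (7, NULL); (NULL, GN); (NULL, GN); (NULL, HP); (NULL, HP); (NULL, HP); (NULL, NULL)

FULL OUTER JOIN keeps every row from both sides; unmatched rows get NULL for the other side's columns.
Matching on a.team_id = b.team_id AND a.region = b.region. A NULL in a compared column never satisfies the condition.
- team_id=2, region=CR: 1 matching b row(s), so 1 row(s) emitted.
- team_id=NULL, region=HP: no b row matches, row kept with b columns NULL.
- team_id=6, region=GN: 1 matching b row(s), so 1 row(s) emitted.
- team_id=5, region=GN: no b row matches, row kept with b columns NULL.
- team_id=3, region=HP: no b row matches, row kept with b columns NULL.
- team_id=6, region=HP: no b row matches, row kept with b columns NULL.
- team_id=2, region=GN: no b row matches, row kept with b columns NULL.
- plus 3 unmatched b row(s), each kept with NULL a columns.
After projecting and ordering:
b.team_id | a.region
2 | CR
6 | GN
7 | NULL
7 | NULL
NULL | GN
NULL | GN
NULL | HP
NULL | HP
NULL | HP
NULL | NULL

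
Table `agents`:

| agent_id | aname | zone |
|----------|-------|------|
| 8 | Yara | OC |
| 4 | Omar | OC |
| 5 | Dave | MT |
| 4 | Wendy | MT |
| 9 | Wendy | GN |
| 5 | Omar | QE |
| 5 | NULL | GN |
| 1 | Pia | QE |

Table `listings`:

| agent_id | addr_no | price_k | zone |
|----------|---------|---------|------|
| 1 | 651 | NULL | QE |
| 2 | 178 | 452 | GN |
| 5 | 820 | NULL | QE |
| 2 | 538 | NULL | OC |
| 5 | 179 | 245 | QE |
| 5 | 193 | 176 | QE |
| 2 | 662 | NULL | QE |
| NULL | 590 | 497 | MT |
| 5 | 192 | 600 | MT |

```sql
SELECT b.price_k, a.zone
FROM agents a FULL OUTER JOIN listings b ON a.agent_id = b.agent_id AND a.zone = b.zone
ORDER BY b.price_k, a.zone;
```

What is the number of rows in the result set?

14

FULL OUTER JOIN keeps every row from both sides; unmatched rows get NULL for the other side's columns.
Matching on a.agent_id = b.agent_id AND a.zone = b.zone. A NULL in a compared column never satisfies the condition.
Matched pairs: 5; unmatched a rows kept: 5; unmatched b rows kept: 4.
Total: 5 matched + 9 padded = 14 rows.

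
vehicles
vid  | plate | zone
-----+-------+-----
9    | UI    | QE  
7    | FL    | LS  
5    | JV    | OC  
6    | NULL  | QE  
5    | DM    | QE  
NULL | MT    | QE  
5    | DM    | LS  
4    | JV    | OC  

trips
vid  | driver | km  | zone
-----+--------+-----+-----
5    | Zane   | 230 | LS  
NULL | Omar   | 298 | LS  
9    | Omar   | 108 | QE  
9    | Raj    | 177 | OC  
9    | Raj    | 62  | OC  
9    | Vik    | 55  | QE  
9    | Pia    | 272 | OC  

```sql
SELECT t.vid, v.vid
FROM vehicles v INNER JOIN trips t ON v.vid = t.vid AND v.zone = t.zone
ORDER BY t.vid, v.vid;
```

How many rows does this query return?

3

INNER JOIN keeps only pairs where the ON condition holds.
Matching on v.vid = t.vid AND v.zone = t.zone. A NULL in a compared column never satisfies the condition.
Matched pairs: 3.
Total: 3 rows.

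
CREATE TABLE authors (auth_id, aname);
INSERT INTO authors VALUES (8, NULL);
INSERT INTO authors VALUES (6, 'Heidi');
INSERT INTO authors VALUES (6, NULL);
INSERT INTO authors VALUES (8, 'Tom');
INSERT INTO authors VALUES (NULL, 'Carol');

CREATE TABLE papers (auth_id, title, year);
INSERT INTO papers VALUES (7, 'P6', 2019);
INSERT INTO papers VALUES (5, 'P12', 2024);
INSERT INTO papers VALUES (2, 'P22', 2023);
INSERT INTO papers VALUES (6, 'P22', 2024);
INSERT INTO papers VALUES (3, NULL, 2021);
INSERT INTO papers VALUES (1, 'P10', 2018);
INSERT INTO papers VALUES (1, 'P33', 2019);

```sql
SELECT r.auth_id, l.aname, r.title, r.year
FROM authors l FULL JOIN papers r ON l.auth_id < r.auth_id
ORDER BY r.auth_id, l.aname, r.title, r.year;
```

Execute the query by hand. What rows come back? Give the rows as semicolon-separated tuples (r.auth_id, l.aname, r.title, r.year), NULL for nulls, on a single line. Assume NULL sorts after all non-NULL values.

(1, NULL, P10, 2018); (1, NULL, P33, 2019); (2, NULL, P22, 2023); (3, NULL, NULL, 2021); (5, NULL, P12, 2024); (6, NULL, P22, 2024); (7, Heidi, P6, 2019); (7, NULL, P6, 2019); (NULL, Carol, NULL, NULL); (NULL, Tom, NULL, NULL); (NULL, NULL, NULL, NULL)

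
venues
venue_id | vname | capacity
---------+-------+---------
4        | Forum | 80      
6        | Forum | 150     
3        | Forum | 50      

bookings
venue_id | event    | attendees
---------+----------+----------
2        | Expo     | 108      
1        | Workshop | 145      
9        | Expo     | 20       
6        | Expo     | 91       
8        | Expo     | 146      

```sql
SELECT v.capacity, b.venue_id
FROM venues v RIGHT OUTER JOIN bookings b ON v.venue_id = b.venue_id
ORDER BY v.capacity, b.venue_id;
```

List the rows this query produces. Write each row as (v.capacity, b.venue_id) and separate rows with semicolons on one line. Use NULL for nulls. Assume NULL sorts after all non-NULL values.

(150, 6); (NULL, 1); (NULL, 2); (NULL, 8); (NULL, 9)

RIGHT JOIN keeps every row from `bookings`; unmatched rows get NULL for `venues`'s columns.
Matching on v.venue_id = b.venue_id.
Matched pairs: 1; unmatched b rows kept: 4.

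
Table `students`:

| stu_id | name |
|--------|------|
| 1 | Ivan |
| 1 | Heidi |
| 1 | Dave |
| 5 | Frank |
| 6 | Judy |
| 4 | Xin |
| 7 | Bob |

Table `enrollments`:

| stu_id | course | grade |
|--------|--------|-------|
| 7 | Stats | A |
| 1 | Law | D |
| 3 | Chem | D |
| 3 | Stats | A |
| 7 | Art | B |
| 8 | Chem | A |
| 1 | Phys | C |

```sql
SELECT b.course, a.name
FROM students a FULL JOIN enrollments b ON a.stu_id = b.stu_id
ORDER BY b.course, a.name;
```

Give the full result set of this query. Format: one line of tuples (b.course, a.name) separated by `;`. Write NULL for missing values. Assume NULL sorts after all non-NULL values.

FULL OUTER JOIN keeps every row from both sides; unmatched rows get NULL for the other side's columns.
Matching on a.stu_id = b.stu_id.
- a (stu_id=1) pairs with 2 row(s) of b.
- a (stu_id=1) pairs with 2 row(s) of b.
- a (stu_id=1) pairs with 2 row(s) of b.
- a (stu_id=5) has no partner → padded with NULL.
- a (stu_id=6) has no partner → padded with NULL.
- a (stu_id=4) has no partner → padded with NULL.
- a (stu_id=7) pairs with 2 row(s) of b.
- 3 row(s) from b found no a partner → padded with NULL.

(Art, Bob); (Chem, NULL); (Chem, NULL); (Law, Dave); (Law, Heidi); (Law, Ivan); (Phys, Dave); (Phys, Heidi); (Phys, Ivan); (Stats, Bob); (Stats, NULL); (NULL, Frank); (NULL, Judy); (NULL, Xin)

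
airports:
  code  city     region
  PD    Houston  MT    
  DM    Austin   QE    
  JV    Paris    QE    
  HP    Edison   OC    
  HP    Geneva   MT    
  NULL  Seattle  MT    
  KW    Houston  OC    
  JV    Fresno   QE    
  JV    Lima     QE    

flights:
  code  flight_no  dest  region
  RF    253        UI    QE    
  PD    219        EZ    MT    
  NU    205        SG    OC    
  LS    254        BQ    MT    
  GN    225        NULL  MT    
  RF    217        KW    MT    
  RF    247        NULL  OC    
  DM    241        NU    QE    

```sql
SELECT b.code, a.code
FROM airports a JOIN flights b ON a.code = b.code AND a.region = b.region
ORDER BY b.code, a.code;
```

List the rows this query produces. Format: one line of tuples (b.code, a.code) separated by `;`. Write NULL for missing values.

INNER JOIN keeps only pairs where the ON condition holds.
Matching on a.code = b.code AND a.region = b.region. A NULL in a compared column never satisfies the condition.
Matched pairs: 2.

(DM, DM); (PD, PD)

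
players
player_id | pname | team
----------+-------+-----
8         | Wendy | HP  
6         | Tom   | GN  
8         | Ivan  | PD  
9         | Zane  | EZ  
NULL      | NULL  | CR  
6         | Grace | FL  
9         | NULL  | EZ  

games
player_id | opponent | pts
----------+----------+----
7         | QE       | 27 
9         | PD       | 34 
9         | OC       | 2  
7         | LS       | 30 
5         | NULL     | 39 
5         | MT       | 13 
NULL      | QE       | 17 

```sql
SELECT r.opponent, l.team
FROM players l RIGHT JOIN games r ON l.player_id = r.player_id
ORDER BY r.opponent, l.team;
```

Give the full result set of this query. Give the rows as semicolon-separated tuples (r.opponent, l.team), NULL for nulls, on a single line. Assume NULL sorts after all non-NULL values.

(LS, NULL); (MT, NULL); (OC, EZ); (OC, EZ); (PD, EZ); (PD, EZ); (QE, NULL); (QE, NULL); (NULL, NULL)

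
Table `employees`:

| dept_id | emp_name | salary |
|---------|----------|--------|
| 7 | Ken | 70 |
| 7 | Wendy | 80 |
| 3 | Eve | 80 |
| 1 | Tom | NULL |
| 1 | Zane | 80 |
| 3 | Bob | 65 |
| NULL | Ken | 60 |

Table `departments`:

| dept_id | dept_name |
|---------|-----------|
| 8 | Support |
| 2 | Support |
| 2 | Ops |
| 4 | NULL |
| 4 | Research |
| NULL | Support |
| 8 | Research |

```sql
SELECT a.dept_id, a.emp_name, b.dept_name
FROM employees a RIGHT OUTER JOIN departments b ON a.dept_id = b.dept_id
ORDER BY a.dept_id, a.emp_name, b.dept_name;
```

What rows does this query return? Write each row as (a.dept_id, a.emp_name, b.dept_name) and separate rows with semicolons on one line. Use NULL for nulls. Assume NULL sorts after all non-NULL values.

(NULL, NULL, Ops); (NULL, NULL, Research); (NULL, NULL, Research); (NULL, NULL, Support); (NULL, NULL, Support); (NULL, NULL, Support); (NULL, NULL, NULL)

RIGHT JOIN keeps every row from `departments`; unmatched rows get NULL for `employees`'s columns.
Matching on a.dept_id = b.dept_id. A NULL in a compared column never satisfies the condition.
Matched pairs: 0; unmatched b rows kept: 7.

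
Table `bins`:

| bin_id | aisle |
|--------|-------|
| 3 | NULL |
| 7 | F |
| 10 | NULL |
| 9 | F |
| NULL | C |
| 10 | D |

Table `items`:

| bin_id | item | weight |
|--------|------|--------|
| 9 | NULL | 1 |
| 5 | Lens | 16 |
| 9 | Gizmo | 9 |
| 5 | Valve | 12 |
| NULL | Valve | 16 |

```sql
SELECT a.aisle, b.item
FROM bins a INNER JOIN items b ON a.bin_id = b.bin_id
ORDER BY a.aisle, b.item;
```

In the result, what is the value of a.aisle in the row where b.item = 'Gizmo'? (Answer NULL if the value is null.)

INNER JOIN keeps only pairs where the ON condition holds.
Matching on a.bin_id = b.bin_id. A NULL in a compared column never satisfies the condition.
- a row (bin_id=3): no match → dropped.
- a row (bin_id=7): no match → dropped.
- a row (bin_id=10): no match → dropped.
- a row (bin_id=9): matches 2 b row(s) → 2 output row(s).
- a row (bin_id=NULL): no match → dropped.
- a row (bin_id=10): no match → dropped.

F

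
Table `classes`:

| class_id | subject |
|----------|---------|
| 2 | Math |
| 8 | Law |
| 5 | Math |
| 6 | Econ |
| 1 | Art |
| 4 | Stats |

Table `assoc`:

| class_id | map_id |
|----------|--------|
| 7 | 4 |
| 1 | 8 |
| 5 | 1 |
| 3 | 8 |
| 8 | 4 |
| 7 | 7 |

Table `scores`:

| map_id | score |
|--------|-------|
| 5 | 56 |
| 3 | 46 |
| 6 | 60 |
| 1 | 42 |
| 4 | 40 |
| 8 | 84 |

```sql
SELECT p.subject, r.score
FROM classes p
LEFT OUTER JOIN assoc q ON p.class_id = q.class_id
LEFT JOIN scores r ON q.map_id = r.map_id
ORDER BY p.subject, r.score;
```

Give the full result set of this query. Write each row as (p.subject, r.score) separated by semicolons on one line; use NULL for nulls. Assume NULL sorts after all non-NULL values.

(Art, 84); (Econ, NULL); (Law, 40); (Math, 42); (Math, NULL); (Stats, NULL)

Step 1 — p LEFT JOIN q on class_id → 6 row(s).
Then LEFT JOIN `scores r` on map_id: each of those 6 rows is kept; rows whose q.map_id has no match in r get NULL for r's columns.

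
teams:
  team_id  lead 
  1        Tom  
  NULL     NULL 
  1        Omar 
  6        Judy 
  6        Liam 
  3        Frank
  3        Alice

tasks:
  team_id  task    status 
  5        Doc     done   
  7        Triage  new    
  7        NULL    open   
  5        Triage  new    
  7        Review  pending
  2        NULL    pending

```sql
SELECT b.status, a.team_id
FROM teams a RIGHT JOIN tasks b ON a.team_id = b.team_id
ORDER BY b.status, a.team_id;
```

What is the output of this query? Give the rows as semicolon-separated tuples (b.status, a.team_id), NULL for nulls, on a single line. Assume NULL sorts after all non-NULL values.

RIGHT JOIN keeps every row from `tasks`; unmatched rows get NULL for `teams`'s columns.
Matching on a.team_id = b.team_id. A NULL in a compared column never satisfies the condition.
- a row (team_id=1): no match.
- a row (team_id=NULL): no match.
- a row (team_id=1): no match.
- a row (team_id=6): no match.
- a row (team_id=6): no match.
- a row (team_id=3): no match.
- a row (team_id=3): no match.
- 6 row(s) from b found no a partner → padded with NULL.
After projecting and ordering:
b.status | a.team_id
done | NULL
new | NULL
new | NULL
open | NULL
pending | NULL
pending | NULL

(done, NULL); (new, NULL); (new, NULL); (open, NULL); (pending, NULL); (pending, NULL)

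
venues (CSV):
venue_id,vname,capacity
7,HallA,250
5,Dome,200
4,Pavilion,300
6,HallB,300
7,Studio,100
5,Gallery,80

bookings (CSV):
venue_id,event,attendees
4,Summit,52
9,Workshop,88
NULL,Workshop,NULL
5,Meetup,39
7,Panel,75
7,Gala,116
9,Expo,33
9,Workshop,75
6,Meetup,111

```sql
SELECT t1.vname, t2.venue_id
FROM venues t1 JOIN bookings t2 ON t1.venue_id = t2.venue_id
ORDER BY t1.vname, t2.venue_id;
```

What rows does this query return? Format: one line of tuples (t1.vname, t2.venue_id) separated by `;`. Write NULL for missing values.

(Dome, 5); (Gallery, 5); (HallA, 7); (HallA, 7); (HallB, 6); (Pavilion, 4); (Studio, 7); (Studio, 7)

INNER JOIN keeps only pairs where the ON condition holds.
Matching on t1.venue_id = t2.venue_id. A NULL in a compared column never satisfies the condition.
Matched pairs: 8.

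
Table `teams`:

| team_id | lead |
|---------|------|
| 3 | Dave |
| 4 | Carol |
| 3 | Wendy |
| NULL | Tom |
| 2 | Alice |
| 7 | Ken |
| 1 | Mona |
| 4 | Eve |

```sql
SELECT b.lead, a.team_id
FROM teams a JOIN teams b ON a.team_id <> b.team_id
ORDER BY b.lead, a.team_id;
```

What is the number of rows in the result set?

38

INNER JOIN keeps only pairs where the ON condition holds.
Matching on a.team_id <> b.team_id. A NULL in a compared column never satisfies the condition.
- a row (team_id=3): matches 5 b row(s) → 5 output row(s).
- a row (team_id=4): matches 5 b row(s) → 5 output row(s).
- a row (team_id=3): matches 5 b row(s) → 5 output row(s).
- a row (team_id=NULL): no match → dropped.
- a row (team_id=2): matches 6 b row(s) → 6 output row(s).
- a row (team_id=7): matches 6 b row(s) → 6 output row(s).
- a row (team_id=1): matches 6 b row(s) → 6 output row(s).
- a row (team_id=4): matches 5 b row(s) → 5 output row(s).
Total: 38 rows.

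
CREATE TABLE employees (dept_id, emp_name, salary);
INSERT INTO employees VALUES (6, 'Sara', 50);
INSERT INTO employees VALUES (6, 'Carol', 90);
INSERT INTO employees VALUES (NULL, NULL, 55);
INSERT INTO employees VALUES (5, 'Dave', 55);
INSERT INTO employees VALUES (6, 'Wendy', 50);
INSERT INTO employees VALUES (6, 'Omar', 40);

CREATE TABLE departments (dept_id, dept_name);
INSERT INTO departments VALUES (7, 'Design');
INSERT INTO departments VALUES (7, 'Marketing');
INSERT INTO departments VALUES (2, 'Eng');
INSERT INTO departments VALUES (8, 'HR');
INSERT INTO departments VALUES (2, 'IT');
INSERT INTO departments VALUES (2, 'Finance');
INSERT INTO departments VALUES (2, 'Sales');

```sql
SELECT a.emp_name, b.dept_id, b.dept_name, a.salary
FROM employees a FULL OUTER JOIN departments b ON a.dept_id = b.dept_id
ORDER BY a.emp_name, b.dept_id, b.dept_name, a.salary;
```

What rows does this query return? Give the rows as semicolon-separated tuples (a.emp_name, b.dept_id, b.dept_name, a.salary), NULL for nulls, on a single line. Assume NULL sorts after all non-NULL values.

FULL OUTER JOIN keeps every row from both sides; unmatched rows get NULL for the other side's columns.
Matching on a.dept_id = b.dept_id. A NULL in a compared column never satisfies the condition.
- dept_id=6: no b row matches, row kept with b columns NULL.
- dept_id=6: no b row matches, row kept with b columns NULL.
- dept_id=NULL: no b row matches, row kept with b columns NULL.
- dept_id=5: no b row matches, row kept with b columns NULL.
- dept_id=6: no b row matches, row kept with b columns NULL.
- dept_id=6: no b row matches, row kept with b columns NULL.
- 7 b row(s) had no a match → kept, a columns NULL.

(Carol, NULL, NULL, 90); (Dave, NULL, NULL, 55); (Omar, NULL, NULL, 40); (Sara, NULL, NULL, 50); (Wendy, NULL, NULL, 50); (NULL, 2, Eng, NULL); (NULL, 2, Finance, NULL); (NULL, 2, IT, NULL); (NULL, 2, Sales, NULL); (NULL, 7, Design, NULL); (NULL, 7, Marketing, NULL); (NULL, 8, HR, NULL); (NULL, NULL, NULL, 55)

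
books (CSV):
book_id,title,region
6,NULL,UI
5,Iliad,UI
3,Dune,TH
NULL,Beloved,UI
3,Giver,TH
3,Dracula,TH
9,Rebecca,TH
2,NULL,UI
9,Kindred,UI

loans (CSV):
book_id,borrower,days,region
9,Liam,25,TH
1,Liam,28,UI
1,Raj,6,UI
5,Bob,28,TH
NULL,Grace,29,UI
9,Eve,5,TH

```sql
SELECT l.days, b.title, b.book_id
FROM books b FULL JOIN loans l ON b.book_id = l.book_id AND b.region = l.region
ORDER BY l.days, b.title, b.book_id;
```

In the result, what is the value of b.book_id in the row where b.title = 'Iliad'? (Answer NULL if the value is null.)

5

FULL OUTER JOIN keeps every row from both sides; unmatched rows get NULL for the other side's columns.
Matching on b.book_id = l.book_id AND b.region = l.region. A NULL in a compared column never satisfies the condition.
Matched pairs: 2; unmatched b rows kept: 8; unmatched l rows kept: 4.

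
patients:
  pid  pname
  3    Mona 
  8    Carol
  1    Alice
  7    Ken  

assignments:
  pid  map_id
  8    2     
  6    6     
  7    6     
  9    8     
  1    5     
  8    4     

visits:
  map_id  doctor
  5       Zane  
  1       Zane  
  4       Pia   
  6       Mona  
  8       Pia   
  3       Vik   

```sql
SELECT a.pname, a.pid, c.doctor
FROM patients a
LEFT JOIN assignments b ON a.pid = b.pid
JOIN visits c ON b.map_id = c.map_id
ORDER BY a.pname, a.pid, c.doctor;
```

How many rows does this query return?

3

Joins associate left-to-right: patients LEFT JOIN assignments on pid gives 5 intermediate row(s).
Then INNER JOIN `visits c` on map_id: keep only rows whose b.map_id appears in c.
Result: 3 row(s).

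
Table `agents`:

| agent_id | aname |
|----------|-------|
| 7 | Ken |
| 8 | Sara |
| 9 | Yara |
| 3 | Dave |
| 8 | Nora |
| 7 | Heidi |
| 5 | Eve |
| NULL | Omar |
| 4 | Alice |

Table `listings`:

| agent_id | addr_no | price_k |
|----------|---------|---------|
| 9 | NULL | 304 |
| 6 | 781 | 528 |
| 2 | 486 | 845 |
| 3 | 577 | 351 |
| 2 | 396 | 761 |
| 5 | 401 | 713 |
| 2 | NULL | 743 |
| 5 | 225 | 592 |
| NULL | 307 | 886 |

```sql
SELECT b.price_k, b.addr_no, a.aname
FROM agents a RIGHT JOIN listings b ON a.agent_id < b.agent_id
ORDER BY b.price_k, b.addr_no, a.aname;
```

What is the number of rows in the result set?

19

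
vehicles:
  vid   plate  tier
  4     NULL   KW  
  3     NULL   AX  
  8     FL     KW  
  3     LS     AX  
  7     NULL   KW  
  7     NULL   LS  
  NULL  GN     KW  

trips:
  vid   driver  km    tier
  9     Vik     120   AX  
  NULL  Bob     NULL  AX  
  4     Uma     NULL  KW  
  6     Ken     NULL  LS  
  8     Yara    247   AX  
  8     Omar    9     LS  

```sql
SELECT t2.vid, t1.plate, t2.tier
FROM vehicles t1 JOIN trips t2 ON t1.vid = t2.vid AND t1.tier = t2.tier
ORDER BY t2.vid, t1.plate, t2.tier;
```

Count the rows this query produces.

INNER JOIN keeps only pairs where the ON condition holds.
Matching on t1.vid = t2.vid AND t1.tier = t2.tier. A NULL in a compared column never satisfies the condition.
Matched pairs: 1.
Total: 1 rows.

1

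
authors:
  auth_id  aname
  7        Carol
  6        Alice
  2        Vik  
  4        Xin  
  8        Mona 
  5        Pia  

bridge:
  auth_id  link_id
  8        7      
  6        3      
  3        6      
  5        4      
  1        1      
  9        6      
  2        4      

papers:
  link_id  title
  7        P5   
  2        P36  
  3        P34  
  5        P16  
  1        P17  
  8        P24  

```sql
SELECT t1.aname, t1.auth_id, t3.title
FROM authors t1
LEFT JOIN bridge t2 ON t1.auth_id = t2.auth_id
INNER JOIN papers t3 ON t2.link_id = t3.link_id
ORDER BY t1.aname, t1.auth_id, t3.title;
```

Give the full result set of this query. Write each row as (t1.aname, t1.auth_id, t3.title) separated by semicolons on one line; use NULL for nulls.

Evaluate left to right. First `authors t1 LEFT JOIN bridge t2` on auth_id: 6 row(s).
Then INNER JOIN `papers t3` on link_id: keep only rows whose t2.link_id appears in t3.

(Alice, 6, P34); (Mona, 8, P5)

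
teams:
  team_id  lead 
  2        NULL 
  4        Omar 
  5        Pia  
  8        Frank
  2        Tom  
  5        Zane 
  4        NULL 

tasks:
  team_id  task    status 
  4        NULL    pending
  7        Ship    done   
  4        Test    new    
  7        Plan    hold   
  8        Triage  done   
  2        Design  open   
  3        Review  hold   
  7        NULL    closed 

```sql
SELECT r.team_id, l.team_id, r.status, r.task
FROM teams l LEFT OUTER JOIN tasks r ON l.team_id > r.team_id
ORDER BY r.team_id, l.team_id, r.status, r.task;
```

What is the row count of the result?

LEFT JOIN keeps every row from `teams`; unmatched rows get NULL for `tasks`'s columns.
Matching on l.team_id > r.team_id.
Matched pairs: 19; unmatched l rows kept: 2.
Total: 19 matched + 2 padded = 21 rows.

21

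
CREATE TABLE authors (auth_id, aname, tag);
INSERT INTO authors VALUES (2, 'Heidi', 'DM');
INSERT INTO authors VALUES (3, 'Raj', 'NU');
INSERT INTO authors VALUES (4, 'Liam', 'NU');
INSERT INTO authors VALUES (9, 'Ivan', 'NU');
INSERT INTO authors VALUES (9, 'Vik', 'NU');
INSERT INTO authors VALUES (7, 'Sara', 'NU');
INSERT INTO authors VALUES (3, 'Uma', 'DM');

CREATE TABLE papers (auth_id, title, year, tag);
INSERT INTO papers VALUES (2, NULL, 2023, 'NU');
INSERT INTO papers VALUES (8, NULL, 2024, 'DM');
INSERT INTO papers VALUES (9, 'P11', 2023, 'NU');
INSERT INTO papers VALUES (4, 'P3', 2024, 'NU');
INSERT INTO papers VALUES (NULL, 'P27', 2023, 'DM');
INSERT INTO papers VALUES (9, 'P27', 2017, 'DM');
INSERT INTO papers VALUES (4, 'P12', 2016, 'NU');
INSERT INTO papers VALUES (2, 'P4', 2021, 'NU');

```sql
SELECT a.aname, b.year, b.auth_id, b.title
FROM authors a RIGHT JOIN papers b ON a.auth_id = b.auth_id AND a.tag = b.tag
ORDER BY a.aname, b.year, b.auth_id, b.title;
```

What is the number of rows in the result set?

9

RIGHT JOIN keeps every row from `papers`; unmatched rows get NULL for `authors`'s columns.
Matching on a.auth_id = b.auth_id AND a.tag = b.tag. A NULL in a compared column never satisfies the condition.
Matched pairs: 4; unmatched b rows kept: 5.
Total: 4 matched + 5 padded = 9 rows.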